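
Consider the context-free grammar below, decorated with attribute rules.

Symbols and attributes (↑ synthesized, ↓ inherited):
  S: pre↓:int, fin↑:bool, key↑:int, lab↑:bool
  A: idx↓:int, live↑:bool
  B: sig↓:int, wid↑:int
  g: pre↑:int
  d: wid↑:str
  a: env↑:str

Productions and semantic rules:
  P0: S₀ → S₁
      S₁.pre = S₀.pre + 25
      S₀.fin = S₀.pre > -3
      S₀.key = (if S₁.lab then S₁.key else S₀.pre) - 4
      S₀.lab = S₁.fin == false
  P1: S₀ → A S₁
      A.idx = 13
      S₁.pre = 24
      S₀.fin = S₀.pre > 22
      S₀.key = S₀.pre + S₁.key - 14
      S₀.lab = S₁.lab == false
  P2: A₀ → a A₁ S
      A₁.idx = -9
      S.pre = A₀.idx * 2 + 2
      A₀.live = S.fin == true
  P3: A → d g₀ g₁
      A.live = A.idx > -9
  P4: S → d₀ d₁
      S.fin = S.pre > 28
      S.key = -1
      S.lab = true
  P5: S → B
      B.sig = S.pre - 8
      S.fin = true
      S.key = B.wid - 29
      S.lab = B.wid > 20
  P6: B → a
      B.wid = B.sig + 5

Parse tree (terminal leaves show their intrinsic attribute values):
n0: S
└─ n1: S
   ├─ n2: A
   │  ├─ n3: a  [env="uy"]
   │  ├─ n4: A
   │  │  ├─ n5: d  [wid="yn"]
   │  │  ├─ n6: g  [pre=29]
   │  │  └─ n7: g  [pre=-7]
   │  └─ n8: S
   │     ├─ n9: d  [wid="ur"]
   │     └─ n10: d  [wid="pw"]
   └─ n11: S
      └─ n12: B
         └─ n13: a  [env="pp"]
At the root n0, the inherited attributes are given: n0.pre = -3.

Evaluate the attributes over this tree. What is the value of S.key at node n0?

1. n0.pre = -3  [given at root]
2. n1.pre = 22  [S₀.pre + 25]
3. n2.idx = 13  [13]
4. n3.env = "uy"  [terminal]
5. n4.idx = -9  [-9]
6. n5.wid = "yn"  [terminal]
7. n6.pre = 29  [terminal]
8. n7.pre = -7  [terminal]
9. n4.live = false  [A.idx > -9]
10. n8.pre = 28  [A₀.idx * 2 + 2]
11. n9.wid = "ur"  [terminal]
12. n10.wid = "pw"  [terminal]
13. n8.fin = false  [S.pre > 28]
14. n8.key = -1  [-1]
15. n8.lab = true  [true]
16. n2.live = false  [S.fin == true]
17. n11.pre = 24  [24]
18. n12.sig = 16  [S.pre - 8]
19. n13.env = "pp"  [terminal]
20. n12.wid = 21  [B.sig + 5]
21. n11.fin = true  [true]
22. n11.key = -8  [B.wid - 29]
23. n11.lab = true  [B.wid > 20]
24. n1.fin = false  [S₀.pre > 22]
25. n1.key = 0  [S₀.pre + S₁.key - 14]
26. n1.lab = false  [S₁.lab == false]
27. n0.fin = false  [S₀.pre > -3]
28. n0.key = -7  [(if S₁.lab then S₁.key else S₀.pre) - 4]
29. n0.lab = true  [S₁.fin == false]

-7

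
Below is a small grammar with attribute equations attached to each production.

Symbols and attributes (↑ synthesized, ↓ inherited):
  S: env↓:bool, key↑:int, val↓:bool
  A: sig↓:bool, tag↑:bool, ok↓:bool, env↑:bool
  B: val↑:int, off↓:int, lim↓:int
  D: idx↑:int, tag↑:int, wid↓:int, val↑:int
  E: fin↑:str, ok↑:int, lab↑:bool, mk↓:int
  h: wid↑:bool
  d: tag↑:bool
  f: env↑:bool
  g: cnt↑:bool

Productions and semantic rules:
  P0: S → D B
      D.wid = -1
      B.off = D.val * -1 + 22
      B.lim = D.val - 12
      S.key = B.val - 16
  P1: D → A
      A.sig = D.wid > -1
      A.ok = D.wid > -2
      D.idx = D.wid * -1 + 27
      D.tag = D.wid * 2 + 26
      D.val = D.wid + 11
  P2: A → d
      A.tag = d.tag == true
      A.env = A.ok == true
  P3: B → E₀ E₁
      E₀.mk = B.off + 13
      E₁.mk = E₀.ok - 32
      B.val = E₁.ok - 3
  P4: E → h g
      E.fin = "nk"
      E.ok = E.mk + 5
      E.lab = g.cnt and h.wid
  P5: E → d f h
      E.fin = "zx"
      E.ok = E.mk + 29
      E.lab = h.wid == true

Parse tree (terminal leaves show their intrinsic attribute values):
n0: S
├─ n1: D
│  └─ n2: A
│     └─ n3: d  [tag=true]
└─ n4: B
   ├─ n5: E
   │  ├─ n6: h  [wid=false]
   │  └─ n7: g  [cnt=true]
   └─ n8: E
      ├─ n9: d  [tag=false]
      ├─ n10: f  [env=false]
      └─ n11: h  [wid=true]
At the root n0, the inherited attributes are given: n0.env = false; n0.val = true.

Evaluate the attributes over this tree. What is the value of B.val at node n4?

24

1. n0.env = false  [given at root]
2. n0.val = true  [given at root]
3. n1.wid = -1  [-1]
4. n2.sig = false  [D.wid > -1]
5. n2.ok = true  [D.wid > -2]
6. n3.tag = true  [terminal]
7. n2.tag = true  [d.tag == true]
8. n2.env = true  [A.ok == true]
9. n1.idx = 28  [D.wid * -1 + 27]
10. n1.tag = 24  [D.wid * 2 + 26]
11. n1.val = 10  [D.wid + 11]
12. n4.off = 12  [D.val * -1 + 22]
13. n4.lim = -2  [D.val - 12]
14. n5.mk = 25  [B.off + 13]
15. n6.wid = false  [terminal]
16. n7.cnt = true  [terminal]
17. n5.fin = "nk"  ["nk"]
18. n5.ok = 30  [E.mk + 5]
19. n5.lab = false  [g.cnt and h.wid]
20. n8.mk = -2  [E₀.ok - 32]
21. n9.tag = false  [terminal]
22. n10.env = false  [terminal]
23. n11.wid = true  [terminal]
24. n8.fin = "zx"  ["zx"]
25. n8.ok = 27  [E.mk + 29]
26. n8.lab = true  [h.wid == true]
27. n4.val = 24  [E₁.ok - 3]
28. n0.key = 8  [B.val - 16]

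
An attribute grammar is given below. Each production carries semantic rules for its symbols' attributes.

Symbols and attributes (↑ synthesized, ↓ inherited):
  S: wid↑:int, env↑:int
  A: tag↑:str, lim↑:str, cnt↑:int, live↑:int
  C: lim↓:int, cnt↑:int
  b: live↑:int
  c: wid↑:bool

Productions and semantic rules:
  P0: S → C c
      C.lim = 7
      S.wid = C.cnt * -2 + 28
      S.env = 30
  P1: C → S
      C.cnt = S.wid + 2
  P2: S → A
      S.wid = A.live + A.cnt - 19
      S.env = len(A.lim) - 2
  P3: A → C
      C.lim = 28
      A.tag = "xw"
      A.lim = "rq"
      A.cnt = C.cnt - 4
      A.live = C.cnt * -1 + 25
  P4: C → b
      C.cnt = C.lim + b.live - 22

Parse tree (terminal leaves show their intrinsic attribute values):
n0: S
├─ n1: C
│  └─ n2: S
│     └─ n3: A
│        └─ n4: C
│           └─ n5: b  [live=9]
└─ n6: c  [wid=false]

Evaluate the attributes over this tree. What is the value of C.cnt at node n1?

1. n1.lim = 7  [7]
2. n4.lim = 28  [28]
3. n5.live = 9  [terminal]
4. n4.cnt = 15  [C.lim + b.live - 22]
5. n3.tag = "xw"  ["xw"]
6. n3.lim = "rq"  ["rq"]
7. n3.cnt = 11  [C.cnt - 4]
8. n3.live = 10  [C.cnt * -1 + 25]
9. n2.wid = 2  [A.live + A.cnt - 19]
10. n2.env = 0  [len(A.lim) - 2]
11. n1.cnt = 4  [S.wid + 2]
12. n6.wid = false  [terminal]
13. n0.wid = 20  [C.cnt * -2 + 28]
14. n0.env = 30  [30]

4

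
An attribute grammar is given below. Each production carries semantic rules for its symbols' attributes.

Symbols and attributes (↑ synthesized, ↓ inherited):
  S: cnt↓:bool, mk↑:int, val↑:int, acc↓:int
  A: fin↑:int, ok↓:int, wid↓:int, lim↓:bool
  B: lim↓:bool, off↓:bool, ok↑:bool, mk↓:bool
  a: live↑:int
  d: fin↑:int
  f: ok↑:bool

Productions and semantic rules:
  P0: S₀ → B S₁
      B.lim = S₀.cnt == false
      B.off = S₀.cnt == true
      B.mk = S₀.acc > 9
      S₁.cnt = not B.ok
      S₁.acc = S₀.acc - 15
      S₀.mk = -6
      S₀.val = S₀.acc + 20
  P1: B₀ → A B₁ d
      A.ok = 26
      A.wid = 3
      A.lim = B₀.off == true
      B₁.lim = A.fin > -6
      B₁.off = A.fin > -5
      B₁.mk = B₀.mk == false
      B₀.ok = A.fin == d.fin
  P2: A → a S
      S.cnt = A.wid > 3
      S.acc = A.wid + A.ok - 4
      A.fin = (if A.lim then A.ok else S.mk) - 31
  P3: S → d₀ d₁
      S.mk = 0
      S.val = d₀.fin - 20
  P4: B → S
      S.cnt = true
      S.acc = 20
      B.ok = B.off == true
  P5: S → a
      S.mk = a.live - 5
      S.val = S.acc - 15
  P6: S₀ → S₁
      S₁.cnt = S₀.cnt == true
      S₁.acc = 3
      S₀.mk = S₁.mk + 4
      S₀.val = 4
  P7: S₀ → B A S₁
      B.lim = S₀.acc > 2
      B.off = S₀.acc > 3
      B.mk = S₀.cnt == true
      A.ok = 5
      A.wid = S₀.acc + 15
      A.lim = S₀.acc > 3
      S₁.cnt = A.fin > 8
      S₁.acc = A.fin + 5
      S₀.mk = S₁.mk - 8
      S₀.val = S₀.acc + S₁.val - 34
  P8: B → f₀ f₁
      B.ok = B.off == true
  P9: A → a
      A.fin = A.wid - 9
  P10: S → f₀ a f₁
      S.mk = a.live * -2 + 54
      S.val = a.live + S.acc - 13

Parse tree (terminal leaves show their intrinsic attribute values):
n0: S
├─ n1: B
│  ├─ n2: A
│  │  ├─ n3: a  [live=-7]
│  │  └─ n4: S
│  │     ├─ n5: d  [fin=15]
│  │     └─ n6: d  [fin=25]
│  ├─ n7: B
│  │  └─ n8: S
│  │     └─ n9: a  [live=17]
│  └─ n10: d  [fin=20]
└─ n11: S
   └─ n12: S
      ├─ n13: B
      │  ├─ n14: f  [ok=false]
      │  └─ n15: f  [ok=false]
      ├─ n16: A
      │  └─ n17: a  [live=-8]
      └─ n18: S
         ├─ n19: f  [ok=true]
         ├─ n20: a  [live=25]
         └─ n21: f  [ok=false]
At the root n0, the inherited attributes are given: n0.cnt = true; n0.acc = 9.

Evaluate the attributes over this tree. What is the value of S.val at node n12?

1. n0.cnt = true  [given at root]
2. n0.acc = 9  [given at root]
3. n1.lim = false  [S₀.cnt == false]
4. n1.off = true  [S₀.cnt == true]
5. n1.mk = false  [S₀.acc > 9]
6. n2.ok = 26  [26]
7. n2.wid = 3  [3]
8. n2.lim = true  [B₀.off == true]
9. n3.live = -7  [terminal]
10. n4.cnt = false  [A.wid > 3]
11. n4.acc = 25  [A.wid + A.ok - 4]
12. n5.fin = 15  [terminal]
13. n6.fin = 25  [terminal]
14. n4.mk = 0  [0]
15. n4.val = -5  [d₀.fin - 20]
16. n2.fin = -5  [(if A.lim then A.ok else S.mk) - 31]
17. n7.lim = true  [A.fin > -6]
18. n7.off = false  [A.fin > -5]
19. n7.mk = true  [B₀.mk == false]
20. n8.cnt = true  [true]
21. n8.acc = 20  [20]
22. n9.live = 17  [terminal]
23. n8.mk = 12  [a.live - 5]
24. n8.val = 5  [S.acc - 15]
25. n7.ok = false  [B.off == true]
26. n10.fin = 20  [terminal]
27. n1.ok = false  [A.fin == d.fin]
28. n11.cnt = true  [not B.ok]
29. n11.acc = -6  [S₀.acc - 15]
30. n12.cnt = true  [S₀.cnt == true]
31. n12.acc = 3  [3]
32. n13.lim = true  [S₀.acc > 2]
33. n13.off = false  [S₀.acc > 3]
34. n13.mk = true  [S₀.cnt == true]
35. n14.ok = false  [terminal]
36. n15.ok = false  [terminal]
37. n13.ok = false  [B.off == true]
38. n16.ok = 5  [5]
39. n16.wid = 18  [S₀.acc + 15]
40. n16.lim = false  [S₀.acc > 3]
41. n17.live = -8  [terminal]
42. n16.fin = 9  [A.wid - 9]
43. n18.cnt = true  [A.fin > 8]
44. n18.acc = 14  [A.fin + 5]
45. n19.ok = true  [terminal]
46. n20.live = 25  [terminal]
47. n21.ok = false  [terminal]
48. n18.mk = 4  [a.live * -2 + 54]
49. n18.val = 26  [a.live + S.acc - 13]
50. n12.mk = -4  [S₁.mk - 8]
51. n12.val = -5  [S₀.acc + S₁.val - 34]
52. n11.mk = 0  [S₁.mk + 4]
53. n11.val = 4  [4]
54. n0.mk = -6  [-6]
55. n0.val = 29  [S₀.acc + 20]

-5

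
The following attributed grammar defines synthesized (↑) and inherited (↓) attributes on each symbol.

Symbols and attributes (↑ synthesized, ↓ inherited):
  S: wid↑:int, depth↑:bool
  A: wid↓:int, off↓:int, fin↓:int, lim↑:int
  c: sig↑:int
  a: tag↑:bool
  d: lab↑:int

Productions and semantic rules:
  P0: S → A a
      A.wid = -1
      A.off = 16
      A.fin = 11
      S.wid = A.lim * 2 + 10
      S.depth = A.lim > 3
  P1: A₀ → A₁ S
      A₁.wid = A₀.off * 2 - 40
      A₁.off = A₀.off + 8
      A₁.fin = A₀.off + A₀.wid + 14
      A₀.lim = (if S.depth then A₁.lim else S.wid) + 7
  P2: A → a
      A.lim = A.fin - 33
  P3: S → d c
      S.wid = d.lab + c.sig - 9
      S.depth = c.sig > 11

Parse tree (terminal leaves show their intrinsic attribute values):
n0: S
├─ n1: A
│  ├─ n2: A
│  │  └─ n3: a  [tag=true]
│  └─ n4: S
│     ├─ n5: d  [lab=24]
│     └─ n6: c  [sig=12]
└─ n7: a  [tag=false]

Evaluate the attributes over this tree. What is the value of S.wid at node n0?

1. n1.wid = -1  [-1]
2. n1.off = 16  [16]
3. n1.fin = 11  [11]
4. n2.wid = -8  [A₀.off * 2 - 40]
5. n2.off = 24  [A₀.off + 8]
6. n2.fin = 29  [A₀.off + A₀.wid + 14]
7. n3.tag = true  [terminal]
8. n2.lim = -4  [A.fin - 33]
9. n5.lab = 24  [terminal]
10. n6.sig = 12  [terminal]
11. n4.wid = 27  [d.lab + c.sig - 9]
12. n4.depth = true  [c.sig > 11]
13. n1.lim = 3  [(if S.depth then A₁.lim else S.wid) + 7]
14. n7.tag = false  [terminal]
15. n0.wid = 16  [A.lim * 2 + 10]
16. n0.depth = false  [A.lim > 3]

16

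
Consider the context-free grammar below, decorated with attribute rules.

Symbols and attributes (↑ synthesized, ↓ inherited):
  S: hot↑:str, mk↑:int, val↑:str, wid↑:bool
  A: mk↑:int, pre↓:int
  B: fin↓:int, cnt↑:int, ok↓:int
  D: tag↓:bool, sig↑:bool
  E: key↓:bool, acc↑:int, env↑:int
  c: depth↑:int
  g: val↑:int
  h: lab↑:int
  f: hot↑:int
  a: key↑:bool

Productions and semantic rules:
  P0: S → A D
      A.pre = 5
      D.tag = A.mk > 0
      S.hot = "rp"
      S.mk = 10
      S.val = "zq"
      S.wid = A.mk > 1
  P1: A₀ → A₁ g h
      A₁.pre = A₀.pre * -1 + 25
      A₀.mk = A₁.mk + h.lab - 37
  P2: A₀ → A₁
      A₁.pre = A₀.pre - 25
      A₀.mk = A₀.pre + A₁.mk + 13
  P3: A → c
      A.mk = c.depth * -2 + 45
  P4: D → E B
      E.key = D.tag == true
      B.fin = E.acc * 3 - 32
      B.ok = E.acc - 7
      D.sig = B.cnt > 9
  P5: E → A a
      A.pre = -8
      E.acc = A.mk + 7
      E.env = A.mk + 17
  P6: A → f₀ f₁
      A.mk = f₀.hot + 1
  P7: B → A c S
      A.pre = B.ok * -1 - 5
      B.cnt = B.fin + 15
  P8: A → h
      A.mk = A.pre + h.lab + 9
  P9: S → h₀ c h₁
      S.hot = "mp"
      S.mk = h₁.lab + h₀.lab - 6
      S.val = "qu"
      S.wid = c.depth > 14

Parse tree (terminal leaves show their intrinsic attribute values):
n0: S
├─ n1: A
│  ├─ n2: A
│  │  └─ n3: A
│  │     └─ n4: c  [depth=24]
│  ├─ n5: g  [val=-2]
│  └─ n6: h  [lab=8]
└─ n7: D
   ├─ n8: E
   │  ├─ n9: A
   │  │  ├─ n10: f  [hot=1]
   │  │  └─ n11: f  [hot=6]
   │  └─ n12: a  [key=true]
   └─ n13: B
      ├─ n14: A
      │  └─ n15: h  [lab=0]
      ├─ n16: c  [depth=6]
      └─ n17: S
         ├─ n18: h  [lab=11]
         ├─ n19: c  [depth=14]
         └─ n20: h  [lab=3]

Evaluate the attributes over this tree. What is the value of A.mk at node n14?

1. n1.pre = 5  [5]
2. n2.pre = 20  [A₀.pre * -1 + 25]
3. n3.pre = -5  [A₀.pre - 25]
4. n4.depth = 24  [terminal]
5. n3.mk = -3  [c.depth * -2 + 45]
6. n2.mk = 30  [A₀.pre + A₁.mk + 13]
7. n5.val = -2  [terminal]
8. n6.lab = 8  [terminal]
9. n1.mk = 1  [A₁.mk + h.lab - 37]
10. n7.tag = true  [A.mk > 0]
11. n8.key = true  [D.tag == true]
12. n9.pre = -8  [-8]
13. n10.hot = 1  [terminal]
14. n11.hot = 6  [terminal]
15. n9.mk = 2  [f₀.hot + 1]
16. n12.key = true  [terminal]
17. n8.acc = 9  [A.mk + 7]
18. n8.env = 19  [A.mk + 17]
19. n13.fin = -5  [E.acc * 3 - 32]
20. n13.ok = 2  [E.acc - 7]
21. n14.pre = -7  [B.ok * -1 - 5]
22. n15.lab = 0  [terminal]
23. n14.mk = 2  [A.pre + h.lab + 9]
24. n16.depth = 6  [terminal]
25. n18.lab = 11  [terminal]
26. n19.depth = 14  [terminal]
27. n20.lab = 3  [terminal]
28. n17.hot = "mp"  ["mp"]
29. n17.mk = 8  [h₁.lab + h₀.lab - 6]
30. n17.val = "qu"  ["qu"]
31. n17.wid = false  [c.depth > 14]
32. n13.cnt = 10  [B.fin + 15]
33. n7.sig = true  [B.cnt > 9]
34. n0.hot = "rp"  ["rp"]
35. n0.mk = 10  [10]
36. n0.val = "zq"  ["zq"]
37. n0.wid = false  [A.mk > 1]

2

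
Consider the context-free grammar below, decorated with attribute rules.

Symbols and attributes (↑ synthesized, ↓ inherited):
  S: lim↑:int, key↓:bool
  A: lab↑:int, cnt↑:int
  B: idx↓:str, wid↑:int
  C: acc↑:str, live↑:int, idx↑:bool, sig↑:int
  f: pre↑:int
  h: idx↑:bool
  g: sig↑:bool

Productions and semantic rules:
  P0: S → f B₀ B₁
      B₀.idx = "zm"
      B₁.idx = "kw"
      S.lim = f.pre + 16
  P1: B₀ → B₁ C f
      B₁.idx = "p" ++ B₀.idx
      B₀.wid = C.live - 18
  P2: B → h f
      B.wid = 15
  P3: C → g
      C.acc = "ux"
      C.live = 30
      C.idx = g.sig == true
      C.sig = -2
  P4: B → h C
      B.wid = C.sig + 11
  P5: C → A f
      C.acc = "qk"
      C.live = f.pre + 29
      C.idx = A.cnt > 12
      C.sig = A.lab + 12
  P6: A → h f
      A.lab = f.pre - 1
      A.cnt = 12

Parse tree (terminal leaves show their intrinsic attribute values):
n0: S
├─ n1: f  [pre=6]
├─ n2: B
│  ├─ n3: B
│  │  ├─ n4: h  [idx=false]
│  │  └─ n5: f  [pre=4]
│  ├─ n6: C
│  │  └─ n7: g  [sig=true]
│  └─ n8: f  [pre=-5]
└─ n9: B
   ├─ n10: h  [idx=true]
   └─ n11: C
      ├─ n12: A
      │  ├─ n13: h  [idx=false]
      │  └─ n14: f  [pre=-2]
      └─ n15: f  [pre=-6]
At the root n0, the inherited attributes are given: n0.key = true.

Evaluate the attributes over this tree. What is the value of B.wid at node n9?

1. n0.key = true  [given at root]
2. n1.pre = 6  [terminal]
3. n2.idx = "zm"  ["zm"]
4. n3.idx = "pzm"  ["p" ++ B₀.idx]
5. n4.idx = false  [terminal]
6. n5.pre = 4  [terminal]
7. n3.wid = 15  [15]
8. n7.sig = true  [terminal]
9. n6.acc = "ux"  ["ux"]
10. n6.live = 30  [30]
11. n6.idx = true  [g.sig == true]
12. n6.sig = -2  [-2]
13. n8.pre = -5  [terminal]
14. n2.wid = 12  [C.live - 18]
15. n9.idx = "kw"  ["kw"]
16. n10.idx = true  [terminal]
17. n13.idx = false  [terminal]
18. n14.pre = -2  [terminal]
19. n12.lab = -3  [f.pre - 1]
20. n12.cnt = 12  [12]
21. n15.pre = -6  [terminal]
22. n11.acc = "qk"  ["qk"]
23. n11.live = 23  [f.pre + 29]
24. n11.idx = false  [A.cnt > 12]
25. n11.sig = 9  [A.lab + 12]
26. n9.wid = 20  [C.sig + 11]
27. n0.lim = 22  [f.pre + 16]

20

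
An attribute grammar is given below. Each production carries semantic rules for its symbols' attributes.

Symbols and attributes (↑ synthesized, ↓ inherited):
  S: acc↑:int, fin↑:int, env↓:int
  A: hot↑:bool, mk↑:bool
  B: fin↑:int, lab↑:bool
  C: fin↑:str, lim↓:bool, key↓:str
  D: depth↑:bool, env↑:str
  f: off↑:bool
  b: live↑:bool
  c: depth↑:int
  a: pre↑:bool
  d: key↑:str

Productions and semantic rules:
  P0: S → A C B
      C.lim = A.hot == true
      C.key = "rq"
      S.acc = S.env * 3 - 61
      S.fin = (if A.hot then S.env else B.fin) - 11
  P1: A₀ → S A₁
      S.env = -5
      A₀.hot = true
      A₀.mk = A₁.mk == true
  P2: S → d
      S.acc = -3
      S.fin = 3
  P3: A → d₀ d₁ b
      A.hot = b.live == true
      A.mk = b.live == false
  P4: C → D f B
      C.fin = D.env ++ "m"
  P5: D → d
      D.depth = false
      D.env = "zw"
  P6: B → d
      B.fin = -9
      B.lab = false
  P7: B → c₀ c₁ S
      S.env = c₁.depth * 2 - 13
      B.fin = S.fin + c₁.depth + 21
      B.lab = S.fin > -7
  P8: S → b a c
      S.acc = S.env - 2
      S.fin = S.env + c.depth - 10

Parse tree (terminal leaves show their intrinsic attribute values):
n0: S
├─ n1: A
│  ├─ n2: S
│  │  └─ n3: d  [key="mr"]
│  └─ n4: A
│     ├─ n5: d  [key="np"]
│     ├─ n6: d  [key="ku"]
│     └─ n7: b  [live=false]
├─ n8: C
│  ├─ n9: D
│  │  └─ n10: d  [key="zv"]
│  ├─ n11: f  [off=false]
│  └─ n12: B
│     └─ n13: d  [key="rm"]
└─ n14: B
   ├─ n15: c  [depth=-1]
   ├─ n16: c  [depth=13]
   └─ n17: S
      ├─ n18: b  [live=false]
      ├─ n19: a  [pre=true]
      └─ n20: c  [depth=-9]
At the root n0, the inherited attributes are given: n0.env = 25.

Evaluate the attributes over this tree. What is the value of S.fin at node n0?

1. n0.env = 25  [given at root]
2. n2.env = -5  [-5]
3. n3.key = "mr"  [terminal]
4. n2.acc = -3  [-3]
5. n2.fin = 3  [3]
6. n5.key = "np"  [terminal]
7. n6.key = "ku"  [terminal]
8. n7.live = false  [terminal]
9. n4.hot = false  [b.live == true]
10. n4.mk = true  [b.live == false]
11. n1.hot = true  [true]
12. n1.mk = true  [A₁.mk == true]
13. n8.lim = true  [A.hot == true]
14. n8.key = "rq"  ["rq"]
15. n10.key = "zv"  [terminal]
16. n9.depth = false  [false]
17. n9.env = "zw"  ["zw"]
18. n11.off = false  [terminal]
19. n13.key = "rm"  [terminal]
20. n12.fin = -9  [-9]
21. n12.lab = false  [false]
22. n8.fin = "zwm"  [D.env ++ "m"]
23. n15.depth = -1  [terminal]
24. n16.depth = 13  [terminal]
25. n17.env = 13  [c₁.depth * 2 - 13]
26. n18.live = false  [terminal]
27. n19.pre = true  [terminal]
28. n20.depth = -9  [terminal]
29. n17.acc = 11  [S.env - 2]
30. n17.fin = -6  [S.env + c.depth - 10]
31. n14.fin = 28  [S.fin + c₁.depth + 21]
32. n14.lab = true  [S.fin > -7]
33. n0.acc = 14  [S.env * 3 - 61]
34. n0.fin = 14  [(if A.hot then S.env else B.fin) - 11]

14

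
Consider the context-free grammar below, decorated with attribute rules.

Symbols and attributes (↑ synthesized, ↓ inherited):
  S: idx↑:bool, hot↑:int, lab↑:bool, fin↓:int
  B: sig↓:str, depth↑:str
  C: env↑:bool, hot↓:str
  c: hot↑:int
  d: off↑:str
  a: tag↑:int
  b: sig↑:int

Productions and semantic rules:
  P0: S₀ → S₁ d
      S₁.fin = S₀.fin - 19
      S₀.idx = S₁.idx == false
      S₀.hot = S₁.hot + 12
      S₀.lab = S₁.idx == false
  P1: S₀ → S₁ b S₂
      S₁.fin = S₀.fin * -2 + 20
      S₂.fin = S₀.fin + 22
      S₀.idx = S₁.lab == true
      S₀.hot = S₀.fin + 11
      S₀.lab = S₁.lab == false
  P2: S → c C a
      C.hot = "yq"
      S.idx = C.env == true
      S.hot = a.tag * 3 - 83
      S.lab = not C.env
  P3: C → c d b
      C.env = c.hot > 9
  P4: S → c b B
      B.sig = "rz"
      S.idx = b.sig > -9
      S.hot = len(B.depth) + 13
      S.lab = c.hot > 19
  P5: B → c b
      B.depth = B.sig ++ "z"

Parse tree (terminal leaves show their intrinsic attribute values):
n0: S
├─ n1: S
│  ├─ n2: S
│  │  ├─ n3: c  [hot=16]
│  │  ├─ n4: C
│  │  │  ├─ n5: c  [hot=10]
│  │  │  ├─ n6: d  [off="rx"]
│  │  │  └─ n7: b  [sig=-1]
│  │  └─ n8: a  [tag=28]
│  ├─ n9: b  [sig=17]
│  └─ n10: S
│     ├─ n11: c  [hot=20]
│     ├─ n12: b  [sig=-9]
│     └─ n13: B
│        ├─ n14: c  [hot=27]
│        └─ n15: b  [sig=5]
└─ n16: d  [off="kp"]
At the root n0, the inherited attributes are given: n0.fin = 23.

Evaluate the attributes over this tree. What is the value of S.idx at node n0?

1. n0.fin = 23  [given at root]
2. n1.fin = 4  [S₀.fin - 19]
3. n2.fin = 12  [S₀.fin * -2 + 20]
4. n3.hot = 16  [terminal]
5. n4.hot = "yq"  ["yq"]
6. n5.hot = 10  [terminal]
7. n6.off = "rx"  [terminal]
8. n7.sig = -1  [terminal]
9. n4.env = true  [c.hot > 9]
10. n8.tag = 28  [terminal]
11. n2.idx = true  [C.env == true]
12. n2.hot = 1  [a.tag * 3 - 83]
13. n2.lab = false  [not C.env]
14. n9.sig = 17  [terminal]
15. n10.fin = 26  [S₀.fin + 22]
16. n11.hot = 20  [terminal]
17. n12.sig = -9  [terminal]
18. n13.sig = "rz"  ["rz"]
19. n14.hot = 27  [terminal]
20. n15.sig = 5  [terminal]
21. n13.depth = "rzz"  [B.sig ++ "z"]
22. n10.idx = false  [b.sig > -9]
23. n10.hot = 16  [len(B.depth) + 13]
24. n10.lab = true  [c.hot > 19]
25. n1.idx = false  [S₁.lab == true]
26. n1.hot = 15  [S₀.fin + 11]
27. n1.lab = true  [S₁.lab == false]
28. n16.off = "kp"  [terminal]
29. n0.idx = true  [S₁.idx == false]
30. n0.hot = 27  [S₁.hot + 12]
31. n0.lab = true  [S₁.idx == false]

true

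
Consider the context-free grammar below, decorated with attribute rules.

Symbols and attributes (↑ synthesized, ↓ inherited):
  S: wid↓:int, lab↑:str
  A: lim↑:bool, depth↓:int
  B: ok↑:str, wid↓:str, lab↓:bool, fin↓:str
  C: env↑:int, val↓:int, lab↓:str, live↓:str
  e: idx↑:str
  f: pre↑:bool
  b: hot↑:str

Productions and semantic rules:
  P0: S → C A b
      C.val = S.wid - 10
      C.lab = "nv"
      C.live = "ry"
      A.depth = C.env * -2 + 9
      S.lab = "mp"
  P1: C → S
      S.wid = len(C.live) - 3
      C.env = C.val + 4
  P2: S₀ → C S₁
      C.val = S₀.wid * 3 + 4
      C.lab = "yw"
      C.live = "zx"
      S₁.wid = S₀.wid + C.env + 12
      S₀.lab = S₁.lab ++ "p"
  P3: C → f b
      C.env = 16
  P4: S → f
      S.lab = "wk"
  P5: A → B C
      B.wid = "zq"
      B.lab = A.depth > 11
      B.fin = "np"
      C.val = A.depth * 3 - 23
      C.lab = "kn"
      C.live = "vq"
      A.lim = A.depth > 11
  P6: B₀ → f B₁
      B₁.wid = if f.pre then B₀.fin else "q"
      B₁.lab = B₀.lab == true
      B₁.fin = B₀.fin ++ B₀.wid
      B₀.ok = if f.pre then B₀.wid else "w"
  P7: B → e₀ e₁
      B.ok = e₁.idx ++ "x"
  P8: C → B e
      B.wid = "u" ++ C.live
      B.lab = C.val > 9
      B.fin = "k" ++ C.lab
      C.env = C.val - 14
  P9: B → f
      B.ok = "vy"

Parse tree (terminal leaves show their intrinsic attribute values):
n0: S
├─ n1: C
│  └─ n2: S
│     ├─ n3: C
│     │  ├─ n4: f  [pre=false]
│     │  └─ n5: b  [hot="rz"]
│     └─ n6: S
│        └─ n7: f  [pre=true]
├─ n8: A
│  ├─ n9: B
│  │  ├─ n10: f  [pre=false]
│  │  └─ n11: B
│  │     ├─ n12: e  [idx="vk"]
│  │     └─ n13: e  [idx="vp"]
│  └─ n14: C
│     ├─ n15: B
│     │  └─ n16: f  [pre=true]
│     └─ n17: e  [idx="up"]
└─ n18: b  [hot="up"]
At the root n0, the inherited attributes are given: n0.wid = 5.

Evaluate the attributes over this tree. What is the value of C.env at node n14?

-4

1. n0.wid = 5  [given at root]
2. n1.val = -5  [S.wid - 10]
3. n1.lab = "nv"  ["nv"]
4. n1.live = "ry"  ["ry"]
5. n2.wid = -1  [len(C.live) - 3]
6. n3.val = 1  [S₀.wid * 3 + 4]
7. n3.lab = "yw"  ["yw"]
8. n3.live = "zx"  ["zx"]
9. n4.pre = false  [terminal]
10. n5.hot = "rz"  [terminal]
11. n3.env = 16  [16]
12. n6.wid = 27  [S₀.wid + C.env + 12]
13. n7.pre = true  [terminal]
14. n6.lab = "wk"  ["wk"]
15. n2.lab = "wkp"  [S₁.lab ++ "p"]
16. n1.env = -1  [C.val + 4]
17. n8.depth = 11  [C.env * -2 + 9]
18. n9.wid = "zq"  ["zq"]
19. n9.lab = false  [A.depth > 11]
20. n9.fin = "np"  ["np"]
21. n10.pre = false  [terminal]
22. n11.wid = "q"  [if f.pre then B₀.fin else "q"]
23. n11.lab = false  [B₀.lab == true]
24. n11.fin = "npzq"  [B₀.fin ++ B₀.wid]
25. n12.idx = "vk"  [terminal]
26. n13.idx = "vp"  [terminal]
27. n11.ok = "vpx"  [e₁.idx ++ "x"]
28. n9.ok = "w"  [if f.pre then B₀.wid else "w"]
29. n14.val = 10  [A.depth * 3 - 23]
30. n14.lab = "kn"  ["kn"]
31. n14.live = "vq"  ["vq"]
32. n15.wid = "uvq"  ["u" ++ C.live]
33. n15.lab = true  [C.val > 9]
34. n15.fin = "kkn"  ["k" ++ C.lab]
35. n16.pre = true  [terminal]
36. n15.ok = "vy"  ["vy"]
37. n17.idx = "up"  [terminal]
38. n14.env = -4  [C.val - 14]
39. n8.lim = false  [A.depth > 11]
40. n18.hot = "up"  [terminal]
41. n0.lab = "mp"  ["mp"]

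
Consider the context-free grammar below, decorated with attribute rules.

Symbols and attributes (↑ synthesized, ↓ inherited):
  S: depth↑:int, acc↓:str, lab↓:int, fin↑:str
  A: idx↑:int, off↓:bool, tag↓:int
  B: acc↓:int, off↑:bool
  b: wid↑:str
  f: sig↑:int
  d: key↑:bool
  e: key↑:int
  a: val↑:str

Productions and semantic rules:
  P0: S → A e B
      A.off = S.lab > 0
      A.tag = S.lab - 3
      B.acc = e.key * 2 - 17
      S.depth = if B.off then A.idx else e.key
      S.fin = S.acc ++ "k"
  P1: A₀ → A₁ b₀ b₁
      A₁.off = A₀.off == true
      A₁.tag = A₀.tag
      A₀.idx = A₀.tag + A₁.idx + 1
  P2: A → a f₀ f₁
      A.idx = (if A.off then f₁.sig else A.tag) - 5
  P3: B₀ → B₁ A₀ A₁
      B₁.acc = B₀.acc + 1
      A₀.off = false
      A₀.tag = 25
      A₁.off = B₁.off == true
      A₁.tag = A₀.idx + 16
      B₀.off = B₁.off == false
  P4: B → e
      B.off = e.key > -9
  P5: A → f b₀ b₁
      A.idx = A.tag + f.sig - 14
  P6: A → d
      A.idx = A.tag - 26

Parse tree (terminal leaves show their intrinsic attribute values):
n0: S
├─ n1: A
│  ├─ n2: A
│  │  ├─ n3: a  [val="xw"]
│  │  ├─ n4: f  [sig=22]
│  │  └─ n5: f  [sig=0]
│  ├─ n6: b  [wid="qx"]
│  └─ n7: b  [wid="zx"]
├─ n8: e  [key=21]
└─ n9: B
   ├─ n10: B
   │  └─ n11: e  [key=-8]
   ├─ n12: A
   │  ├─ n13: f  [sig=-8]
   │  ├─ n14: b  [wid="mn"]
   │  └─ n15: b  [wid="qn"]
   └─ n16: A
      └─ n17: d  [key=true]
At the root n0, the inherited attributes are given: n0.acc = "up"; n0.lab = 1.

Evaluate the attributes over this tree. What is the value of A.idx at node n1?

-6

1. n0.acc = "up"  [given at root]
2. n0.lab = 1  [given at root]
3. n1.off = true  [S.lab > 0]
4. n1.tag = -2  [S.lab - 3]
5. n2.off = true  [A₀.off == true]
6. n2.tag = -2  [A₀.tag]
7. n3.val = "xw"  [terminal]
8. n4.sig = 22  [terminal]
9. n5.sig = 0  [terminal]
10. n2.idx = -5  [(if A.off then f₁.sig else A.tag) - 5]
11. n6.wid = "qx"  [terminal]
12. n7.wid = "zx"  [terminal]
13. n1.idx = -6  [A₀.tag + A₁.idx + 1]
14. n8.key = 21  [terminal]
15. n9.acc = 25  [e.key * 2 - 17]
16. n10.acc = 26  [B₀.acc + 1]
17. n11.key = -8  [terminal]
18. n10.off = true  [e.key > -9]
19. n12.off = false  [false]
20. n12.tag = 25  [25]
21. n13.sig = -8  [terminal]
22. n14.wid = "mn"  [terminal]
23. n15.wid = "qn"  [terminal]
24. n12.idx = 3  [A.tag + f.sig - 14]
25. n16.off = true  [B₁.off == true]
26. n16.tag = 19  [A₀.idx + 16]
27. n17.key = true  [terminal]
28. n16.idx = -7  [A.tag - 26]
29. n9.off = false  [B₁.off == false]
30. n0.depth = 21  [if B.off then A.idx else e.key]
31. n0.fin = "upk"  [S.acc ++ "k"]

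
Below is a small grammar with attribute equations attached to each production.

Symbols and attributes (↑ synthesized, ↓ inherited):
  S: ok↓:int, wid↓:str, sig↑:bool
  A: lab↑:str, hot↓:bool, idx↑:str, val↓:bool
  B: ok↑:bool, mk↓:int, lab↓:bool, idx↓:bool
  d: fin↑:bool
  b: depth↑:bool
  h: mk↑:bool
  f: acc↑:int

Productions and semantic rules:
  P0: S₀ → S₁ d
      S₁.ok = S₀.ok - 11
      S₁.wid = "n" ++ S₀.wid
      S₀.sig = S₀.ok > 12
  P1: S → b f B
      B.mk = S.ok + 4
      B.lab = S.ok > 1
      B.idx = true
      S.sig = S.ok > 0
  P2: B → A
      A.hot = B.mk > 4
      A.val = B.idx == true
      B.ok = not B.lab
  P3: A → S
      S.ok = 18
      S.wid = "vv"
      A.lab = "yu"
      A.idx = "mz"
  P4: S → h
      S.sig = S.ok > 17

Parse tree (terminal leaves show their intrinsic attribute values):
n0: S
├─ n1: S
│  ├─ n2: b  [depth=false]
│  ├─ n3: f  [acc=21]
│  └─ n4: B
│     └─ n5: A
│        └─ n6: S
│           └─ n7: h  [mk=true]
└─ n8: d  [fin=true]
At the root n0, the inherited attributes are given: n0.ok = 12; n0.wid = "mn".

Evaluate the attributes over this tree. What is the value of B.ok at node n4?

1. n0.ok = 12  [given at root]
2. n0.wid = "mn"  [given at root]
3. n1.ok = 1  [S₀.ok - 11]
4. n1.wid = "nmn"  ["n" ++ S₀.wid]
5. n2.depth = false  [terminal]
6. n3.acc = 21  [terminal]
7. n4.mk = 5  [S.ok + 4]
8. n4.lab = false  [S.ok > 1]
9. n4.idx = true  [true]
10. n5.hot = true  [B.mk > 4]
11. n5.val = true  [B.idx == true]
12. n6.ok = 18  [18]
13. n6.wid = "vv"  ["vv"]
14. n7.mk = true  [terminal]
15. n6.sig = true  [S.ok > 17]
16. n5.lab = "yu"  ["yu"]
17. n5.idx = "mz"  ["mz"]
18. n4.ok = true  [not B.lab]
19. n1.sig = true  [S.ok > 0]
20. n8.fin = true  [terminal]
21. n0.sig = false  [S₀.ok > 12]

true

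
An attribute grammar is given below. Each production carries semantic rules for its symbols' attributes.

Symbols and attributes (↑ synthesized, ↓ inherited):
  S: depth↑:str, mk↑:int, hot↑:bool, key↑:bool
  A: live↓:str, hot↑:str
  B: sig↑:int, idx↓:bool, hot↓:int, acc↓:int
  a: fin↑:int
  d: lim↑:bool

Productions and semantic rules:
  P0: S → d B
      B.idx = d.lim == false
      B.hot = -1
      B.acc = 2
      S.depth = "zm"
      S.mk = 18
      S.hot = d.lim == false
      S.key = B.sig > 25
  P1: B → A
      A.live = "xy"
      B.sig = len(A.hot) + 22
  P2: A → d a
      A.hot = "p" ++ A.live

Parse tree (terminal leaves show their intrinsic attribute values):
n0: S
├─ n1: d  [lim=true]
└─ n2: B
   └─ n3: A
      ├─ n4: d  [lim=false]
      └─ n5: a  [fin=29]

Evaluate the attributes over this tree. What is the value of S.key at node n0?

1. n1.lim = true  [terminal]
2. n2.idx = false  [d.lim == false]
3. n2.hot = -1  [-1]
4. n2.acc = 2  [2]
5. n3.live = "xy"  ["xy"]
6. n4.lim = false  [terminal]
7. n5.fin = 29  [terminal]
8. n3.hot = "pxy"  ["p" ++ A.live]
9. n2.sig = 25  [len(A.hot) + 22]
10. n0.depth = "zm"  ["zm"]
11. n0.mk = 18  [18]
12. n0.hot = false  [d.lim == false]
13. n0.key = false  [B.sig > 25]

false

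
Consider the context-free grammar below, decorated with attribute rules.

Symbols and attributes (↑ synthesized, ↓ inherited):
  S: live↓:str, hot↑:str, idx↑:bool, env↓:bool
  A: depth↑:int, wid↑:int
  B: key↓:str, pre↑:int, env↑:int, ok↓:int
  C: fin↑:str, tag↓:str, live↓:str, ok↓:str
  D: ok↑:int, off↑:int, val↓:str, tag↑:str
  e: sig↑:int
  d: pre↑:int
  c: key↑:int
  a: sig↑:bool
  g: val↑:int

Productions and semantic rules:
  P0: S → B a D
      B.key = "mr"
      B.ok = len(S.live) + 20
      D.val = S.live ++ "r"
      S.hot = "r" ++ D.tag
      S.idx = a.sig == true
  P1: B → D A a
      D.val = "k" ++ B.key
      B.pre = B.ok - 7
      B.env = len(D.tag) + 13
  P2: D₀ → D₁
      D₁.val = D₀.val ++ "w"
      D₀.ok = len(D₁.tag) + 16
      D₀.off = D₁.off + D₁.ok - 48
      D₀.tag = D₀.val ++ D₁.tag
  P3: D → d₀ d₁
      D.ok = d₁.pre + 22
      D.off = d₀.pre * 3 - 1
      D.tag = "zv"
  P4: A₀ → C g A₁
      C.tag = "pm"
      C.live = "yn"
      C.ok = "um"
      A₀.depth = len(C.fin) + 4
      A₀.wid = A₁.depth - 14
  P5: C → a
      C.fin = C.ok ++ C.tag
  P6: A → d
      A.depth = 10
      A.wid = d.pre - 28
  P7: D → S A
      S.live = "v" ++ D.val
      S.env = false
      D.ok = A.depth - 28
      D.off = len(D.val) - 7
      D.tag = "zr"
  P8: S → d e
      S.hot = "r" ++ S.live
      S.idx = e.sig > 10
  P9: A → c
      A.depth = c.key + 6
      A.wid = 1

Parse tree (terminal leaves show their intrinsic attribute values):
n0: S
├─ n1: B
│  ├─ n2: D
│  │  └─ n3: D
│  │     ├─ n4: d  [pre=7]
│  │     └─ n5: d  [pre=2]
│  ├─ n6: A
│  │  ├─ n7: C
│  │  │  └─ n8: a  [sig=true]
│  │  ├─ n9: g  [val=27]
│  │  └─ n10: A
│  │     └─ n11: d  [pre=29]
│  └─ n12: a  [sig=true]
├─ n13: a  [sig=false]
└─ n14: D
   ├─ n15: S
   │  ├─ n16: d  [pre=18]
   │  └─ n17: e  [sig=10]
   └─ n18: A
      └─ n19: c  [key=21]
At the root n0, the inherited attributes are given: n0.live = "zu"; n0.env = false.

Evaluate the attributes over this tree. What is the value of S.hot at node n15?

"rvzur"

1. n0.live = "zu"  [given at root]
2. n0.env = false  [given at root]
3. n1.key = "mr"  ["mr"]
4. n1.ok = 22  [len(S.live) + 20]
5. n2.val = "kmr"  ["k" ++ B.key]
6. n3.val = "kmrw"  [D₀.val ++ "w"]
7. n4.pre = 7  [terminal]
8. n5.pre = 2  [terminal]
9. n3.ok = 24  [d₁.pre + 22]
10. n3.off = 20  [d₀.pre * 3 - 1]
11. n3.tag = "zv"  ["zv"]
12. n2.ok = 18  [len(D₁.tag) + 16]
13. n2.off = -4  [D₁.off + D₁.ok - 48]
14. n2.tag = "kmrzv"  [D₀.val ++ D₁.tag]
15. n7.tag = "pm"  ["pm"]
16. n7.live = "yn"  ["yn"]
17. n7.ok = "um"  ["um"]
18. n8.sig = true  [terminal]
19. n7.fin = "umpm"  [C.ok ++ C.tag]
20. n9.val = 27  [terminal]
21. n11.pre = 29  [terminal]
22. n10.depth = 10  [10]
23. n10.wid = 1  [d.pre - 28]
24. n6.depth = 8  [len(C.fin) + 4]
25. n6.wid = -4  [A₁.depth - 14]
26. n12.sig = true  [terminal]
27. n1.pre = 15  [B.ok - 7]
28. n1.env = 18  [len(D.tag) + 13]
29. n13.sig = false  [terminal]
30. n14.val = "zur"  [S.live ++ "r"]
31. n15.live = "vzur"  ["v" ++ D.val]
32. n15.env = false  [false]
33. n16.pre = 18  [terminal]
34. n17.sig = 10  [terminal]
35. n15.hot = "rvzur"  ["r" ++ S.live]
36. n15.idx = false  [e.sig > 10]
37. n19.key = 21  [terminal]
38. n18.depth = 27  [c.key + 6]
39. n18.wid = 1  [1]
40. n14.ok = -1  [A.depth - 28]
41. n14.off = -4  [len(D.val) - 7]
42. n14.tag = "zr"  ["zr"]
43. n0.hot = "rzr"  ["r" ++ D.tag]
44. n0.idx = false  [a.sig == true]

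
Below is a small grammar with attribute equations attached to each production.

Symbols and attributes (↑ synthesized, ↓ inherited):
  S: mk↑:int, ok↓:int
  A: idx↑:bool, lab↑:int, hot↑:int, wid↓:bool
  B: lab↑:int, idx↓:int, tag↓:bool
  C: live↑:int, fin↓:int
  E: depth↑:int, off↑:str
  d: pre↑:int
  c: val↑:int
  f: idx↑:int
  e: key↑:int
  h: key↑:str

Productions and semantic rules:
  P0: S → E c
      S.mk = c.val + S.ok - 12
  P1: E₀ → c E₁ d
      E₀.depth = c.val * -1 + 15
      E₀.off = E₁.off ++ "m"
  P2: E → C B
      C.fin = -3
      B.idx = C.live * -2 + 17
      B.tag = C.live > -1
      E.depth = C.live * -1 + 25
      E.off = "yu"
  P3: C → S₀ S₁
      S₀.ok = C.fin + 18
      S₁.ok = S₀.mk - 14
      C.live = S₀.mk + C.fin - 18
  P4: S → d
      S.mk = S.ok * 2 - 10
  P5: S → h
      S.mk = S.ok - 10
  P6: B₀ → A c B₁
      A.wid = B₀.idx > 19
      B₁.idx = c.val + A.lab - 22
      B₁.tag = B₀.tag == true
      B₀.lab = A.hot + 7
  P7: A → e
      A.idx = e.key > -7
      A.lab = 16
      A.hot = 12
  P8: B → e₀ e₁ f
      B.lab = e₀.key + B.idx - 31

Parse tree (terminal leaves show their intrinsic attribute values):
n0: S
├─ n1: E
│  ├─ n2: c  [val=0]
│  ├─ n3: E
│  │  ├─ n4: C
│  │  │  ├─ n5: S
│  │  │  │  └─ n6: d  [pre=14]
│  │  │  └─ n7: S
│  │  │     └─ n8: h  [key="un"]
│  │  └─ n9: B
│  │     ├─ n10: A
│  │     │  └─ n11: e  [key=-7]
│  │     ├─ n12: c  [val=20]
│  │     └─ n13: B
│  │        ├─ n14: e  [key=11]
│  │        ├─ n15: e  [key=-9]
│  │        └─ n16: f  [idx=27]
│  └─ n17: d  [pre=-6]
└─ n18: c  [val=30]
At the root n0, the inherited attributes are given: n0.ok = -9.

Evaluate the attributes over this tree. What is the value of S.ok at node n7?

1. n0.ok = -9  [given at root]
2. n2.val = 0  [terminal]
3. n4.fin = -3  [-3]
4. n5.ok = 15  [C.fin + 18]
5. n6.pre = 14  [terminal]
6. n5.mk = 20  [S.ok * 2 - 10]
7. n7.ok = 6  [S₀.mk - 14]
8. n8.key = "un"  [terminal]
9. n7.mk = -4  [S.ok - 10]
10. n4.live = -1  [S₀.mk + C.fin - 18]
11. n9.idx = 19  [C.live * -2 + 17]
12. n9.tag = false  [C.live > -1]
13. n10.wid = false  [B₀.idx > 19]
14. n11.key = -7  [terminal]
15. n10.idx = false  [e.key > -7]
16. n10.lab = 16  [16]
17. n10.hot = 12  [12]
18. n12.val = 20  [terminal]
19. n13.idx = 14  [c.val + A.lab - 22]
20. n13.tag = false  [B₀.tag == true]
21. n14.key = 11  [terminal]
22. n15.key = -9  [terminal]
23. n16.idx = 27  [terminal]
24. n13.lab = -6  [e₀.key + B.idx - 31]
25. n9.lab = 19  [A.hot + 7]
26. n3.depth = 26  [C.live * -1 + 25]
27. n3.off = "yu"  ["yu"]
28. n17.pre = -6  [terminal]
29. n1.depth = 15  [c.val * -1 + 15]
30. n1.off = "yum"  [E₁.off ++ "m"]
31. n18.val = 30  [terminal]
32. n0.mk = 9  [c.val + S.ok - 12]

6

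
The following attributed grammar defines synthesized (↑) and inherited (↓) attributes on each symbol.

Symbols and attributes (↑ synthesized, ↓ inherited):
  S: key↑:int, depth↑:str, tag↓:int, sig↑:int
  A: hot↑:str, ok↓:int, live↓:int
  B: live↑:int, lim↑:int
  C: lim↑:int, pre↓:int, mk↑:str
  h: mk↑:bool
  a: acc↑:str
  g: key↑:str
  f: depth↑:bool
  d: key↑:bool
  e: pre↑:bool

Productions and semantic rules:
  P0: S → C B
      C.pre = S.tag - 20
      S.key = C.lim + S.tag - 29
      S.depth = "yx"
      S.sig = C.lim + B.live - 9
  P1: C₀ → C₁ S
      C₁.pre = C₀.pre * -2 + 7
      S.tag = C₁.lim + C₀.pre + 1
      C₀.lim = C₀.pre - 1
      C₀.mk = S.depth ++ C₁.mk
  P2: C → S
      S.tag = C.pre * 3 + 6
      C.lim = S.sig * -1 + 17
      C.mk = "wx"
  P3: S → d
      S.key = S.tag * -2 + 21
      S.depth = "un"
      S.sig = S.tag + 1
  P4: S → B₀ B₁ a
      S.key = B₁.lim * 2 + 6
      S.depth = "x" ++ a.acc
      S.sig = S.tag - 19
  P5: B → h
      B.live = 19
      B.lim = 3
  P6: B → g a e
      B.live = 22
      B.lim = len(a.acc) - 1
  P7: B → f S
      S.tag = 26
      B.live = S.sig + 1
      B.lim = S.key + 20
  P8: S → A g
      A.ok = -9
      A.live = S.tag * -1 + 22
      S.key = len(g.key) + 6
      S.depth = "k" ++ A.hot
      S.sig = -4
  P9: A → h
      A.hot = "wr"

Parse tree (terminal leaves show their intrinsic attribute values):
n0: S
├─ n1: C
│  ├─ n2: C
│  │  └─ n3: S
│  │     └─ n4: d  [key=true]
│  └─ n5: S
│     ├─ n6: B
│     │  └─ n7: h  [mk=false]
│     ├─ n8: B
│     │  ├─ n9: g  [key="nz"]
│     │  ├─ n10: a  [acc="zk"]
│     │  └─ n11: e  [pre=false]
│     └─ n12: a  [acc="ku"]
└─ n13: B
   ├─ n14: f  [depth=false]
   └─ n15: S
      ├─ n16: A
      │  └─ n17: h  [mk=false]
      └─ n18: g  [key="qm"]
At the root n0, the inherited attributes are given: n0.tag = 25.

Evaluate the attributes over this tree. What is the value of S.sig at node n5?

1. n0.tag = 25  [given at root]
2. n1.pre = 5  [S.tag - 20]
3. n2.pre = -3  [C₀.pre * -2 + 7]
4. n3.tag = -3  [C.pre * 3 + 6]
5. n4.key = true  [terminal]
6. n3.key = 27  [S.tag * -2 + 21]
7. n3.depth = "un"  ["un"]
8. n3.sig = -2  [S.tag + 1]
9. n2.lim = 19  [S.sig * -1 + 17]
10. n2.mk = "wx"  ["wx"]
11. n5.tag = 25  [C₁.lim + C₀.pre + 1]
12. n7.mk = false  [terminal]
13. n6.live = 19  [19]
14. n6.lim = 3  [3]
15. n9.key = "nz"  [terminal]
16. n10.acc = "zk"  [terminal]
17. n11.pre = false  [terminal]
18. n8.live = 22  [22]
19. n8.lim = 1  [len(a.acc) - 1]
20. n12.acc = "ku"  [terminal]
21. n5.key = 8  [B₁.lim * 2 + 6]
22. n5.depth = "xku"  ["x" ++ a.acc]
23. n5.sig = 6  [S.tag - 19]
24. n1.lim = 4  [C₀.pre - 1]
25. n1.mk = "xkuwx"  [S.depth ++ C₁.mk]
26. n14.depth = false  [terminal]
27. n15.tag = 26  [26]
28. n16.ok = -9  [-9]
29. n16.live = -4  [S.tag * -1 + 22]
30. n17.mk = false  [terminal]
31. n16.hot = "wr"  ["wr"]
32. n18.key = "qm"  [terminal]
33. n15.key = 8  [len(g.key) + 6]
34. n15.depth = "kwr"  ["k" ++ A.hot]
35. n15.sig = -4  [-4]
36. n13.live = -3  [S.sig + 1]
37. n13.lim = 28  [S.key + 20]
38. n0.key = 0  [C.lim + S.tag - 29]
39. n0.depth = "yx"  ["yx"]
40. n0.sig = -8  [C.lim + B.live - 9]

6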